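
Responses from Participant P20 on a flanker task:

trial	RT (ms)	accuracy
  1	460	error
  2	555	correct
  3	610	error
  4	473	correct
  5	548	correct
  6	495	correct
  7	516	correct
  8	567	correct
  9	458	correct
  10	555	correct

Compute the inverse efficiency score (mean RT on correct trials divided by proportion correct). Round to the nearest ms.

Correct trials (n=8): 555, 473, 548, 495, 516, 567, 458, 555
Mean correct RT = 4167/8 = 520.8750 ms
Proportion correct = 8/10
IES = 520.8750 / (8/10) = 651.094 ms

651 ms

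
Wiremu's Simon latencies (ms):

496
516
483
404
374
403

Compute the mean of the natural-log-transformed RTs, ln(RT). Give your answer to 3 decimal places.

6.093

ln(RT): 6.2066, 6.2461, 6.1800, 6.0014, 5.9243, 5.9989
Σ ln(RT) = 36.5573
Mean = 36.5573/6 = 6.09288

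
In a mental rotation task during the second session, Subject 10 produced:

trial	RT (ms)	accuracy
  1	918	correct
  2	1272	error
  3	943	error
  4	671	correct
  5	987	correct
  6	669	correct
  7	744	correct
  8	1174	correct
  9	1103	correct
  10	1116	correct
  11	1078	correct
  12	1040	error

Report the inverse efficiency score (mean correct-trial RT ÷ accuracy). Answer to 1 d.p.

Correct trials (n=9): 918, 671, 987, 669, 744, 1174, 1103, 1116, 1078
Mean correct RT = 8460/9 = 940.0000 ms
Proportion correct = 9/12
IES = 940.0000 / (9/12) = 1253.333 ms

1253.3 ms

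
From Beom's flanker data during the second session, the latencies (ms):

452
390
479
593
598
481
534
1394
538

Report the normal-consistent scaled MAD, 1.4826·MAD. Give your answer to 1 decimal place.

87.5 ms

Sorted: 390, 452, 479, 481, 534, 538, 593, 598, 1394 → median = 534
|x − 534| sorted: 0, 4, 53, 55, 59, 64, 82, 144, 860 → MAD = 59
Robust SD ≈ 1.4826 × 59 = 87.473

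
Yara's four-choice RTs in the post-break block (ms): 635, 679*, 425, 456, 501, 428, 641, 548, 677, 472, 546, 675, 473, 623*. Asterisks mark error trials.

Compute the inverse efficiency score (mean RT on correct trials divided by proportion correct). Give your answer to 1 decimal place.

629.7 ms

Correct trials (n=12): 635, 425, 456, 501, 428, 641, 548, 677, 472, 546, 675, 473
Mean correct RT = 6477/12 = 539.7500 ms
Proportion correct = 12/14
IES = 539.7500 / (12/14) = 629.708 ms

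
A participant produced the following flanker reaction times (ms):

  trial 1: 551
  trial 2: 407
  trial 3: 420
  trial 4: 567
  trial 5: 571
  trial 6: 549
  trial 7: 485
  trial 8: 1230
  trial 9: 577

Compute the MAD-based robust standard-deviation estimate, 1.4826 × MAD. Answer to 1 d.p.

38.5 ms

Sorted: 407, 420, 485, 549, 551, 567, 571, 577, 1230 → median = 551
|x − 551| sorted: 0, 2, 16, 20, 26, 66, 131, 144, 679 → MAD = 26
Robust SD ≈ 1.4826 × 26 = 38.548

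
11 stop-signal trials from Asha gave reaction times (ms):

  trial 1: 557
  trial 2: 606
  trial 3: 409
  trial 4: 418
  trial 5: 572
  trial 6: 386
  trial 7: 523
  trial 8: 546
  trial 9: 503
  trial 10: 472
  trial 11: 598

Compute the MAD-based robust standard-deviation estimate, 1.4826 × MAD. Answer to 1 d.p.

75.6 ms

Sorted: 386, 409, 418, 472, 503, 523, 546, 557, 572, 598, 606 → median = 523
|x − 523| sorted: 0, 20, 23, 34, 49, 51, 75, 83, 105, 114, 137 → MAD = 51
Robust SD ≈ 1.4826 × 51 = 75.613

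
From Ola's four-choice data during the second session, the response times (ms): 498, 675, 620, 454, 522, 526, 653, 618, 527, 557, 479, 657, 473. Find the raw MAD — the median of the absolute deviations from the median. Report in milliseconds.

Sorted: 454, 473, 479, 498, 522, 526, 527, 557, 618, 620, 653, 657, 675 → median = 527
|x − 527|: 29, 148, 93, 73, 5, 1, 126, 91, 0, 30, 48, 130, 54
Sorted deviations: 0, 1, 5, 29, 30, 48, 54, 73, 91, 93, 126, 130, 148 → MAD = 54

54 ms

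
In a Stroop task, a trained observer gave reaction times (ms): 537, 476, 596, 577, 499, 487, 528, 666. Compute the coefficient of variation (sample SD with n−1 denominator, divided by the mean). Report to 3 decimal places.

n = 8, Σ = 4366, M = 545.7500
Σ(x−M)² = 28855.500; s = √(28855.500/7) = 64.2045
CV = 64.2045 / 545.7500 = 0.11764

0.118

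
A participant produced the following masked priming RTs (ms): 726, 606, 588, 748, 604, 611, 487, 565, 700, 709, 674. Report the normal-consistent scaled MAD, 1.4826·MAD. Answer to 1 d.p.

93.4 ms

Sorted: 487, 565, 588, 604, 606, 611, 674, 700, 709, 726, 748 → median = 611
|x − 611| sorted: 0, 5, 7, 23, 46, 63, 89, 98, 115, 124, 137 → MAD = 63
Robust SD ≈ 1.4826 × 63 = 93.404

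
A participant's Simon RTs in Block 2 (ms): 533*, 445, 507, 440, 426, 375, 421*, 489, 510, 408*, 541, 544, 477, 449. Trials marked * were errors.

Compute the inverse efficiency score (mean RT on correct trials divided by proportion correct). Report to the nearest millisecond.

602 ms

Correct trials (n=11): 445, 507, 440, 426, 375, 489, 510, 541, 544, 477, 449
Mean correct RT = 5203/11 = 473.0000 ms
Proportion correct = 11/14
IES = 473.0000 / (11/14) = 602.000 ms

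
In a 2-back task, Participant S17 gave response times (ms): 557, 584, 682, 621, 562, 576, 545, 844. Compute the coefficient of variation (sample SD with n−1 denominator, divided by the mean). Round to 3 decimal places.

n = 8, Σ = 4971, M = 621.3750
Σ(x−M)² = 70195.875; s = √(70195.875/7) = 100.1398
CV = 100.1398 / 621.3750 = 0.16116

0.161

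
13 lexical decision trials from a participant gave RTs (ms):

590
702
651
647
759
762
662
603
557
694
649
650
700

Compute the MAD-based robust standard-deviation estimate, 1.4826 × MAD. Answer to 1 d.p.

71.2 ms

Sorted: 557, 590, 603, 647, 649, 650, 651, 662, 694, 700, 702, 759, 762 → median = 651
|x − 651| sorted: 0, 1, 2, 4, 11, 43, 48, 49, 51, 61, 94, 108, 111 → MAD = 48
Robust SD ≈ 1.4826 × 48 = 71.165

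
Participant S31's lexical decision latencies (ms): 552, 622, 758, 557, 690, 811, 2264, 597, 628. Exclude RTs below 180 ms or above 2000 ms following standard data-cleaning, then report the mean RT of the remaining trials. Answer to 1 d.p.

651.9 ms

Excluded: 2264
Retained (n=8): Σ = 5215
Mean = 5215/8 = 651.8750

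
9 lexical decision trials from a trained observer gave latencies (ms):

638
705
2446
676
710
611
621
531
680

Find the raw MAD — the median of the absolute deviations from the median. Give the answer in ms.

38 ms

Sorted: 531, 611, 621, 638, 676, 680, 705, 710, 2446 → median = 676
|x − 676|: 38, 29, 1770, 0, 34, 65, 55, 145, 4
Sorted deviations: 0, 4, 29, 34, 38, 55, 65, 145, 1770 → MAD = 38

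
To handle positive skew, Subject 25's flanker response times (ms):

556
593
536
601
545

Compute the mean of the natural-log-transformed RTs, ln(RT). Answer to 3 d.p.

6.338

ln(RT): 6.3208, 6.3852, 6.2841, 6.3986, 6.3008
Σ ln(RT) = 31.6895
Mean = 31.6895/5 = 6.33790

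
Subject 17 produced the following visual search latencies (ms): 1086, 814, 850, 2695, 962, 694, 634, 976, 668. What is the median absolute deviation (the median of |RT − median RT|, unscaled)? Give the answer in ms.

156 ms

Sorted: 634, 668, 694, 814, 850, 962, 976, 1086, 2695 → median = 850
|x − 850|: 236, 36, 0, 1845, 112, 156, 216, 126, 182
Sorted deviations: 0, 36, 112, 126, 156, 182, 216, 236, 1845 → MAD = 156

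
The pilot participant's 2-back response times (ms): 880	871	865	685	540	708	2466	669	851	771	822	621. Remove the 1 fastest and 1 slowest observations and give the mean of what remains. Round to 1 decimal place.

774.3 ms

Sorted: 540, 621, 669, 685, 708, 771, 822, 851, 865, 871, 880, 2466
Drop lowest 1 (540) and highest 1 (2466)
Remaining (n=10): Σ = 7743, mean = 7743/10 = 774.300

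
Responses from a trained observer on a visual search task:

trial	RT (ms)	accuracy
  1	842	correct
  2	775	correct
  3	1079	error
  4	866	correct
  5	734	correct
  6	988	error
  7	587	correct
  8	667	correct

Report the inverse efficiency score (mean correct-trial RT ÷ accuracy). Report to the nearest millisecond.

994 ms

Correct trials (n=6): 842, 775, 866, 734, 587, 667
Mean correct RT = 4471/6 = 745.1667 ms
Proportion correct = 6/8
IES = 745.1667 / (6/8) = 993.556 ms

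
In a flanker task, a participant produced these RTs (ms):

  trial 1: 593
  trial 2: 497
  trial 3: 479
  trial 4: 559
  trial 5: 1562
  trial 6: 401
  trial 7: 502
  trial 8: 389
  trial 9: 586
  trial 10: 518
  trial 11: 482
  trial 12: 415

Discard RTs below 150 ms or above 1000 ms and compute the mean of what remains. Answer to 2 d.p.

Excluded: 1562
Retained (n=11): Σ = 5421
Mean = 5421/11 = 492.8182

492.82 ms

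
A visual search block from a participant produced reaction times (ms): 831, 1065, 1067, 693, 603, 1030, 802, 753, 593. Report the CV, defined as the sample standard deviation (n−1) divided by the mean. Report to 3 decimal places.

0.228

n = 9, Σ = 7437, M = 826.3333
Σ(x−M)² = 284454.000; s = √(284454.000/8) = 188.5650
CV = 188.5650 / 826.3333 = 0.22819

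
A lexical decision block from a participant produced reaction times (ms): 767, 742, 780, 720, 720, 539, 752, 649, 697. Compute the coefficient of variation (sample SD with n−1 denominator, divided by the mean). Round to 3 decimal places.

0.105

n = 9, Σ = 6366, M = 707.3333
Σ(x−M)² = 44204.000; s = √(44204.000/8) = 74.3337
CV = 74.3337 / 707.3333 = 0.10509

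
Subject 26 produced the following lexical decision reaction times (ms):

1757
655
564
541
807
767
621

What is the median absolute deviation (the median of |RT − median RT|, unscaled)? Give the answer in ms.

Sorted: 541, 564, 621, 655, 767, 807, 1757 → median = 655
|x − 655|: 1102, 0, 91, 114, 152, 112, 34
Sorted deviations: 0, 34, 91, 112, 114, 152, 1102 → MAD = 112

112 ms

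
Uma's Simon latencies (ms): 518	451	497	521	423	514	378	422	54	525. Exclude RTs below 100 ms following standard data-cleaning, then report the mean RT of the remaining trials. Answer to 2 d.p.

Excluded: 54
Retained (n=9): Σ = 4249
Mean = 4249/9 = 472.1111

472.11 ms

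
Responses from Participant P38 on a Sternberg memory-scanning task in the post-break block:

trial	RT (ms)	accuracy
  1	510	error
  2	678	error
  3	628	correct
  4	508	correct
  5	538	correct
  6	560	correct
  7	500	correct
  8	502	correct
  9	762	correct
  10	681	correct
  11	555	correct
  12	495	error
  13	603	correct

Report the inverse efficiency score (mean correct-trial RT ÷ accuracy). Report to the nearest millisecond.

759 ms

Correct trials (n=10): 628, 508, 538, 560, 500, 502, 762, 681, 555, 603
Mean correct RT = 5837/10 = 583.7000 ms
Proportion correct = 10/13
IES = 583.7000 / (10/13) = 758.810 ms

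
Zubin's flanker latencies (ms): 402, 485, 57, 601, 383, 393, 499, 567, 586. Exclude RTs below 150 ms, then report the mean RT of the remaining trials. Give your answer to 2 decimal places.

Excluded: 57
Retained (n=8): Σ = 3916
Mean = 3916/8 = 489.5000

489.50 ms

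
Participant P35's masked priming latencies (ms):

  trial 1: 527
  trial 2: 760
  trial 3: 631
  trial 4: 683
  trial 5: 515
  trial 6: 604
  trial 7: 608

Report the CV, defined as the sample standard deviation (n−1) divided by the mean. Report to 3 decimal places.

0.138

n = 7, Σ = 4328, M = 618.2857
Σ(x−M)² = 43743.429; s = √(43743.429/6) = 85.3848
CV = 85.3848 / 618.2857 = 0.13810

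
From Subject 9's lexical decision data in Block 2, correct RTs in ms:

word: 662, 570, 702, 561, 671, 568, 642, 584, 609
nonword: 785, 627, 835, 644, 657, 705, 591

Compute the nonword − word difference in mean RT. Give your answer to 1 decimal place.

M(word) = 5569/9 = 618.778
M(nonword) = 4844/7 = 692.000
Difference = 692.000 − 618.778 = 73.222 ms

73.2 ms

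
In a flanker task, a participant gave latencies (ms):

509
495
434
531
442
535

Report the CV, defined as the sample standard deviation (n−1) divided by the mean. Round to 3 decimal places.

0.089

n = 6, Σ = 2946, M = 491.0000
Σ(x−M)² = 9526.000; s = √(9526.000/5) = 43.6486
CV = 43.6486 / 491.0000 = 0.08890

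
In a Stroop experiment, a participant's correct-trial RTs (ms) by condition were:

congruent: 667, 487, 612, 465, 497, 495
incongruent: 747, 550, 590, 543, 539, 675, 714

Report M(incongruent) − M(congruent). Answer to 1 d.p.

M(congruent) = 3223/6 = 537.167
M(incongruent) = 4358/7 = 622.571
Difference = 622.571 − 537.167 = 85.405 ms

85.4 ms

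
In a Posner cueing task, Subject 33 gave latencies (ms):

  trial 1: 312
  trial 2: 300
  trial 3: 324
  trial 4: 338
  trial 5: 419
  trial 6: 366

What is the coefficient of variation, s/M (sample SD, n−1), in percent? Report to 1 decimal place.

n = 6, Σ = 2059, M = 343.1667
Σ(x−M)² = 9500.833; s = √(9500.833/5) = 43.5909
CV = 43.5909 / 343.1667 = 0.12703 = 12.703%

12.7%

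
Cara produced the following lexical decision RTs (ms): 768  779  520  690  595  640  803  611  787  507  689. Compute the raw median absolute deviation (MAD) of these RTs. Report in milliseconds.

90 ms

Sorted: 507, 520, 595, 611, 640, 689, 690, 768, 779, 787, 803 → median = 689
|x − 689|: 79, 90, 169, 1, 94, 49, 114, 78, 98, 182, 0
Sorted deviations: 0, 1, 49, 78, 79, 90, 94, 98, 114, 169, 182 → MAD = 90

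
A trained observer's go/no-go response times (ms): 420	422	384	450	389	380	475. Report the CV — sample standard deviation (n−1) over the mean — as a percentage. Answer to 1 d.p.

8.6%

n = 7, Σ = 2920, M = 417.1429
Σ(x−M)² = 7728.857; s = √(7728.857/6) = 35.8907
CV = 35.8907 / 417.1429 = 0.08604 = 8.604%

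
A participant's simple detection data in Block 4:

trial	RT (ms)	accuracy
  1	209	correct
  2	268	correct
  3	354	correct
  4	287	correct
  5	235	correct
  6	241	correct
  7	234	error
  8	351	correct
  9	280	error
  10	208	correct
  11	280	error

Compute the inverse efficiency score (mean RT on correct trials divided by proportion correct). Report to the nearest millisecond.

370 ms

Correct trials (n=8): 209, 268, 354, 287, 235, 241, 351, 208
Mean correct RT = 2153/8 = 269.1250 ms
Proportion correct = 8/11
IES = 269.1250 / (8/11) = 370.047 ms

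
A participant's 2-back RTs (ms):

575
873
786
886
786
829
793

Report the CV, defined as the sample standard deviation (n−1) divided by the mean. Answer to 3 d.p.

0.131

n = 7, Σ = 5528, M = 789.7143
Σ(x−M)² = 63891.429; s = √(63891.429/6) = 103.1919
CV = 103.1919 / 789.7143 = 0.13067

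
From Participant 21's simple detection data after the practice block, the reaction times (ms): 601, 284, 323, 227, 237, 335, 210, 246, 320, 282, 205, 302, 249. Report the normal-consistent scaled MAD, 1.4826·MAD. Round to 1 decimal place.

60.8 ms

Sorted: 205, 210, 227, 237, 246, 249, 282, 284, 302, 320, 323, 335, 601 → median = 282
|x − 282| sorted: 0, 2, 20, 33, 36, 38, 41, 45, 53, 55, 72, 77, 319 → MAD = 41
Robust SD ≈ 1.4826 × 41 = 60.787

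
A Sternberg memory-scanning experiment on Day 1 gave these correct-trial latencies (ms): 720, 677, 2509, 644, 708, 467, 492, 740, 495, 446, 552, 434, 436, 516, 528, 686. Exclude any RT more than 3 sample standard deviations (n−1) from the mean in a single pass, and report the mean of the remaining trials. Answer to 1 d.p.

n = 16, ΣRT = 11050, M = 690.625
Σ(x−M)² = 3706889.75; s = √(3706889.75/15) = 497.118
Cutoffs: 690.625 ± 3·497.118 → [-800.7, 2182.0]
Outside: 2509 → excluded.
Retained (n=15): Σ = 8541, mean = 8541/15 = 569.400

569.4 ms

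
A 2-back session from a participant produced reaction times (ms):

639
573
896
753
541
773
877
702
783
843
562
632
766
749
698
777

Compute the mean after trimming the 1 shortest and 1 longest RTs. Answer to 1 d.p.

723.4 ms

Sorted: 541, 562, 573, 632, 639, 698, 702, 749, 753, 766, 773, 777, 783, 843, 877, 896
Drop lowest 1 (541) and highest 1 (896)
Remaining (n=14): Σ = 10127, mean = 10127/14 = 723.357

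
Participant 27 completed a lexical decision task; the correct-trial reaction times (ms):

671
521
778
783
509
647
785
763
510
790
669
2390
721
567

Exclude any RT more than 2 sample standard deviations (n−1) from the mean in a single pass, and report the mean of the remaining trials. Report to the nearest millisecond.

n = 14, ΣRT = 11104, M = 793.143
Σ(x−M)² = 2894271.71; s = √(2894271.71/13) = 471.843
Cutoffs: 793.143 ± 2·471.843 → [-150.5, 1736.8]
Outside: 2390 → excluded.
Retained (n=13): Σ = 8714, mean = 8714/13 = 670.308

670 ms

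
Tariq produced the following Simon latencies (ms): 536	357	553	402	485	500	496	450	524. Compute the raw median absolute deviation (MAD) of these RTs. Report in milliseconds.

Sorted: 357, 402, 450, 485, 496, 500, 524, 536, 553 → median = 496
|x − 496|: 40, 139, 57, 94, 11, 4, 0, 46, 28
Sorted deviations: 0, 4, 11, 28, 40, 46, 57, 94, 139 → MAD = 40

40 ms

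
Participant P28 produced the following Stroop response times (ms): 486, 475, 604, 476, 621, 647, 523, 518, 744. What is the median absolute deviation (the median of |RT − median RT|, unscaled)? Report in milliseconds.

Sorted: 475, 476, 486, 518, 523, 604, 621, 647, 744 → median = 523
|x − 523|: 37, 48, 81, 47, 98, 124, 0, 5, 221
Sorted deviations: 0, 5, 37, 47, 48, 81, 98, 124, 221 → MAD = 48

48 ms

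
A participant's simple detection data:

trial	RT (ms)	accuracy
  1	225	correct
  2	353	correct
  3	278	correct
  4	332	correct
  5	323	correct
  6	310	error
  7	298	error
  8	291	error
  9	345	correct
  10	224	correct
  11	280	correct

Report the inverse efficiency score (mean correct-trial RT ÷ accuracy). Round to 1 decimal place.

Correct trials (n=8): 225, 353, 278, 332, 323, 345, 224, 280
Mean correct RT = 2360/8 = 295.0000 ms
Proportion correct = 8/11
IES = 295.0000 / (8/11) = 405.625 ms

405.6 ms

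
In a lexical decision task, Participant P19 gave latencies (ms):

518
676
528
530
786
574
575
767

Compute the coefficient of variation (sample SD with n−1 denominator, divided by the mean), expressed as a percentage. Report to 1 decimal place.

17.6%

n = 8, Σ = 4954, M = 619.2500
Σ(x−M)² = 83405.500; s = √(83405.500/7) = 109.1562
CV = 109.1562 / 619.2500 = 0.17627 = 17.627%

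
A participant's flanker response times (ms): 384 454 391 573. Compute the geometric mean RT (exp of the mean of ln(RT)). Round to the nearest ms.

445 ms

ln(RT): 5.9506, 6.1181, 5.9687, 6.3509
Mean ln(RT) = 24.3883/4 = 6.09708
Geometric mean = exp(6.09708) = 444.56 ms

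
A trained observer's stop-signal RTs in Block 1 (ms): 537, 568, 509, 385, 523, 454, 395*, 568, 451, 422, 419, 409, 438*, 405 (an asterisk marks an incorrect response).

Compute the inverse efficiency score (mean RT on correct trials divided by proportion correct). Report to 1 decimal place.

Correct trials (n=12): 537, 568, 509, 385, 523, 454, 568, 451, 422, 419, 409, 405
Mean correct RT = 5650/12 = 470.8333 ms
Proportion correct = 12/14
IES = 470.8333 / (12/14) = 549.306 ms

549.3 ms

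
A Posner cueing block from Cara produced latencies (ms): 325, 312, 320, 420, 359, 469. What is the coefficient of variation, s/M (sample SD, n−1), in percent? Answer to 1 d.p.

17.3%

n = 6, Σ = 2205, M = 367.5000
Σ(x−M)² = 20273.500; s = √(20273.500/5) = 63.6765
CV = 63.6765 / 367.5000 = 0.17327 = 17.327%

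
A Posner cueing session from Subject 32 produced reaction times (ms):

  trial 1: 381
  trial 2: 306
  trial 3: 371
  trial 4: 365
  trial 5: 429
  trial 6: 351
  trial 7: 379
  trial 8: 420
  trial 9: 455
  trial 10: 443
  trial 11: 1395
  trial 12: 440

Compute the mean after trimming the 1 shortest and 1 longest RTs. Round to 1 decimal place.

403.4 ms

Sorted: 306, 351, 365, 371, 379, 381, 420, 429, 440, 443, 455, 1395
Drop lowest 1 (306) and highest 1 (1395)
Remaining (n=10): Σ = 4034, mean = 4034/10 = 403.400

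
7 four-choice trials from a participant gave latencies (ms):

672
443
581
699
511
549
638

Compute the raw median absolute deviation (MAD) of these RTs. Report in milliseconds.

70 ms

Sorted: 443, 511, 549, 581, 638, 672, 699 → median = 581
|x − 581|: 91, 138, 0, 118, 70, 32, 57
Sorted deviations: 0, 32, 57, 70, 91, 118, 138 → MAD = 70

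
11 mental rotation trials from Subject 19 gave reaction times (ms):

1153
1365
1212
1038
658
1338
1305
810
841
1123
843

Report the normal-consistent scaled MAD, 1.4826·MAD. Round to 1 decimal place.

Sorted: 658, 810, 841, 843, 1038, 1123, 1153, 1212, 1305, 1338, 1365 → median = 1123
|x − 1123| sorted: 0, 30, 85, 89, 182, 215, 242, 280, 282, 313, 465 → MAD = 215
Robust SD ≈ 1.4826 × 215 = 318.759

318.8 ms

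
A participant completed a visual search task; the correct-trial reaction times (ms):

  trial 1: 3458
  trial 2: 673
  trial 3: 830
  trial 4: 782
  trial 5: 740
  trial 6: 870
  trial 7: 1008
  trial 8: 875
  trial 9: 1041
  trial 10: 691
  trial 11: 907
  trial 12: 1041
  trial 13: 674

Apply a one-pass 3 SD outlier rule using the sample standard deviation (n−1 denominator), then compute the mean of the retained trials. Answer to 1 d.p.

844.3 ms

n = 13, ΣRT = 13590, M = 1045.385
Σ(x−M)² = 6512297.08; s = √(6512297.08/12) = 736.676
Cutoffs: 1045.385 ± 3·736.676 → [-1164.6, 3255.4]
Outside: 3458 → excluded.
Retained (n=12): Σ = 10132, mean = 10132/12 = 844.333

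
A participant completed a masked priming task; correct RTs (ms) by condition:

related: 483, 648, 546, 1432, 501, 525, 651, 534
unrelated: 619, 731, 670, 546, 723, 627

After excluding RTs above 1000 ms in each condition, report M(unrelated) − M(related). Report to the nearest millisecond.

related: exclude 1432
M(related) = 3888/7 = 555.429
M(unrelated) = 3916/6 = 652.667
Difference = 652.667 − 555.429 = 97.238 ms

97 ms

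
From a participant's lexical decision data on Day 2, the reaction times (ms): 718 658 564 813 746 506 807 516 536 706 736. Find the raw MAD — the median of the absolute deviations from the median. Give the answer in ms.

101 ms

Sorted: 506, 516, 536, 564, 658, 706, 718, 736, 746, 807, 813 → median = 706
|x − 706|: 12, 48, 142, 107, 40, 200, 101, 190, 170, 0, 30
Sorted deviations: 0, 12, 30, 40, 48, 101, 107, 142, 170, 190, 200 → MAD = 101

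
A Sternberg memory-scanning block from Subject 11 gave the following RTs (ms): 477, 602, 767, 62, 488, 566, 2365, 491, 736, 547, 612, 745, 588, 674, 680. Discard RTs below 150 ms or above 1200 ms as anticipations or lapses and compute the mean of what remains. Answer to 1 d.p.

613.3 ms

Excluded: 62, 2365
Retained (n=13): Σ = 7973
Mean = 7973/13 = 613.3077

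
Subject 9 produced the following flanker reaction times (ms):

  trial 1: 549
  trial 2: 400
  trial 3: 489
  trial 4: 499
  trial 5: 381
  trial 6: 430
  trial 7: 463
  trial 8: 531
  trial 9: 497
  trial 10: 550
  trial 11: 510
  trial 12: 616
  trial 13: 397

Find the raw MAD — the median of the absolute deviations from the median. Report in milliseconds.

52 ms

Sorted: 381, 397, 400, 430, 463, 489, 497, 499, 510, 531, 549, 550, 616 → median = 497
|x − 497|: 52, 97, 8, 2, 116, 67, 34, 34, 0, 53, 13, 119, 100
Sorted deviations: 0, 2, 8, 13, 34, 34, 52, 53, 67, 97, 100, 116, 119 → MAD = 52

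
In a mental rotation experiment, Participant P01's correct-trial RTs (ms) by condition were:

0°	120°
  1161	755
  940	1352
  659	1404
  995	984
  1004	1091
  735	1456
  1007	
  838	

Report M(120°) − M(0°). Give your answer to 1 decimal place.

256.3 ms

M(0°) = 7339/8 = 917.375
M(120°) = 7042/6 = 1173.667
Difference = 1173.667 − 917.375 = 256.292 ms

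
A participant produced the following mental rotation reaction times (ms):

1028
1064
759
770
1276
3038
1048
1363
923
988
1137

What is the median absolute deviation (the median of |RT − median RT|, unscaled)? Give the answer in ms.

125 ms

Sorted: 759, 770, 923, 988, 1028, 1048, 1064, 1137, 1276, 1363, 3038 → median = 1048
|x − 1048|: 20, 16, 289, 278, 228, 1990, 0, 315, 125, 60, 89
Sorted deviations: 0, 16, 20, 60, 89, 125, 228, 278, 289, 315, 1990 → MAD = 125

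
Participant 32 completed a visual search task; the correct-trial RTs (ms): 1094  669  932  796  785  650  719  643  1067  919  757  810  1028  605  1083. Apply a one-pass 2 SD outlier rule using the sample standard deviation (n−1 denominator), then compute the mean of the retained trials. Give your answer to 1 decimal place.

n = 15, ΣRT = 12557, M = 837.133
Σ(x−M)² = 411785.73; s = √(411785.73/14) = 171.503
Cutoffs: 837.133 ± 2·171.503 → [494.1, 1180.1]
No RTs fall outside the cutoffs; all 15 retained. Mean = 12557/15 = 837.133

837.1 ms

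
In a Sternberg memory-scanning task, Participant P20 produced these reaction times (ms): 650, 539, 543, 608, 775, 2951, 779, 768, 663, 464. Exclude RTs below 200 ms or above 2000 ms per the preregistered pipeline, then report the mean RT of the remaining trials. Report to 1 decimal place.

643.2 ms

Excluded: 2951
Retained (n=9): Σ = 5789
Mean = 5789/9 = 643.2222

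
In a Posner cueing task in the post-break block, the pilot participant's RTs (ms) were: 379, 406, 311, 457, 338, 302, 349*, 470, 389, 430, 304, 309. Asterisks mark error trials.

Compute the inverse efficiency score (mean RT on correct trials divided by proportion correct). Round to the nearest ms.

Correct trials (n=11): 379, 406, 311, 457, 338, 302, 470, 389, 430, 304, 309
Mean correct RT = 4095/11 = 372.2727 ms
Proportion correct = 11/12
IES = 372.2727 / (11/12) = 406.116 ms

406 ms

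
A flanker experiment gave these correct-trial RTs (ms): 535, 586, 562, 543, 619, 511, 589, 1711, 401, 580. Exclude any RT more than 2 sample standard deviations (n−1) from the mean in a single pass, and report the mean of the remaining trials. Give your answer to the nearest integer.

547 ms

n = 10, ΣRT = 6637, M = 663.700
Σ(x−M)² = 1251262.10; s = √(1251262.10/9) = 372.866
Cutoffs: 663.700 ± 2·372.866 → [-82.0, 1409.4]
Outside: 1711 → excluded.
Retained (n=9): Σ = 4926, mean = 4926/9 = 547.333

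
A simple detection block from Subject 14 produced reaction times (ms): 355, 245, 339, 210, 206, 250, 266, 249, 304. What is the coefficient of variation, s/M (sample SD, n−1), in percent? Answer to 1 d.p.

19.6%

n = 9, Σ = 2424, M = 269.3333
Σ(x−M)² = 22316.000; s = √(22316.000/8) = 52.8157
CV = 52.8157 / 269.3333 = 0.19610 = 19.610%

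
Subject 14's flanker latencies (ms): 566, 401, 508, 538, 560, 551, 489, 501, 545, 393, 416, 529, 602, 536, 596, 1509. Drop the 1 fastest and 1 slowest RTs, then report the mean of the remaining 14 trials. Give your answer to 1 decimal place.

Sorted: 393, 401, 416, 489, 501, 508, 529, 536, 538, 545, 551, 560, 566, 596, 602, 1509
Drop lowest 1 (393) and highest 1 (1509)
Remaining (n=14): Σ = 7338, mean = 7338/14 = 524.143

524.1 ms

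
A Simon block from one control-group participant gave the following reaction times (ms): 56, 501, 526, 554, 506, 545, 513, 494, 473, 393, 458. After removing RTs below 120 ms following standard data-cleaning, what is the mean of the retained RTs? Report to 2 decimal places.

Excluded: 56
Retained (n=10): Σ = 4963
Mean = 4963/10 = 496.3000

496.30 ms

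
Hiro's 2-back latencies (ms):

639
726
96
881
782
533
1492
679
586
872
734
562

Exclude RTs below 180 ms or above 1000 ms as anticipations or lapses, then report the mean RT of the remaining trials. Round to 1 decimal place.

Excluded: 96, 1492
Retained (n=10): Σ = 6994
Mean = 6994/10 = 699.4000

699.4 ms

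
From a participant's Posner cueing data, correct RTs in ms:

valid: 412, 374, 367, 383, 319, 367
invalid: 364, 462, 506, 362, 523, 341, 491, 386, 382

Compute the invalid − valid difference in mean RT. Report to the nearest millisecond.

54 ms

M(valid) = 2222/6 = 370.333
M(invalid) = 3817/9 = 424.111
Difference = 424.111 − 370.333 = 53.778 ms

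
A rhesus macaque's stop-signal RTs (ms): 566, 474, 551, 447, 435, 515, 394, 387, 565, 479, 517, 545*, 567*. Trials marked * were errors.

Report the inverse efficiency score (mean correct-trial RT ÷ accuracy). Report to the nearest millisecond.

Correct trials (n=11): 566, 474, 551, 447, 435, 515, 394, 387, 565, 479, 517
Mean correct RT = 5330/11 = 484.5455 ms
Proportion correct = 11/13
IES = 484.5455 / (11/13) = 572.645 ms

573 ms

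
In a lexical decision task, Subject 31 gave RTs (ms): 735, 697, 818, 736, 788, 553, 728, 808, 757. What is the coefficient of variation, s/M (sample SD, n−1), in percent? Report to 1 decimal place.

10.8%

n = 9, Σ = 6620, M = 735.5556
Σ(x−M)² = 50126.222; s = √(50126.222/8) = 79.1567
CV = 79.1567 / 735.5556 = 0.10761 = 10.761%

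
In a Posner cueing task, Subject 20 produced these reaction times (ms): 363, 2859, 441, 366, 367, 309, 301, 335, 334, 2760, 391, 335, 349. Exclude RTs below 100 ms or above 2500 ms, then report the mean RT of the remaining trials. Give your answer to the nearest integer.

Excluded: 2760, 2859
Retained (n=11): Σ = 3891
Mean = 3891/11 = 353.7273

354 ms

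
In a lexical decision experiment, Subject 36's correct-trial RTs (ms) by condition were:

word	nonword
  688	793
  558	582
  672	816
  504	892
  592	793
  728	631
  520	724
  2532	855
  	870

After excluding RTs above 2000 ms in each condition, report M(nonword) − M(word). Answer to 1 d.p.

164.0 ms

word: exclude 2532
M(word) = 4262/7 = 608.857
M(nonword) = 6956/9 = 772.889
Difference = 772.889 − 608.857 = 164.032 ms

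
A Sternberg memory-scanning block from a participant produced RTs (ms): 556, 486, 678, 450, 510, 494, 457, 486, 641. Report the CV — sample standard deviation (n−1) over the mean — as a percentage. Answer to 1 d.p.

15.3%

n = 9, Σ = 4758, M = 528.6667
Σ(x−M)² = 52182.000; s = √(52182.000/8) = 80.7635
CV = 80.7635 / 528.6667 = 0.15277 = 15.277%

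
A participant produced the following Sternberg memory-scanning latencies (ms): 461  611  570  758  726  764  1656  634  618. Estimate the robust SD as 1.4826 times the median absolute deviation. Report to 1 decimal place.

136.4 ms

Sorted: 461, 570, 611, 618, 634, 726, 758, 764, 1656 → median = 634
|x − 634| sorted: 0, 16, 23, 64, 92, 124, 130, 173, 1022 → MAD = 92
Robust SD ≈ 1.4826 × 92 = 136.399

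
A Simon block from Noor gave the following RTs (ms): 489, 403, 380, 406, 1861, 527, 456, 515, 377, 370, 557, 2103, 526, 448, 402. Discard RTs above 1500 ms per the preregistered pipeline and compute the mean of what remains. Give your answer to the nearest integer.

Excluded: 1861, 2103
Retained (n=13): Σ = 5856
Mean = 5856/13 = 450.4615

450 ms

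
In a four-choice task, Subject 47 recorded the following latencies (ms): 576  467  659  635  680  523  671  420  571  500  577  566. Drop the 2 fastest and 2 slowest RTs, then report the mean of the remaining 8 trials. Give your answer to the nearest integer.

576 ms

Sorted: 420, 467, 500, 523, 566, 571, 576, 577, 635, 659, 671, 680
Drop lowest 2 (420, 467) and highest 2 (671, 680)
Remaining (n=8): Σ = 4607, mean = 4607/8 = 575.875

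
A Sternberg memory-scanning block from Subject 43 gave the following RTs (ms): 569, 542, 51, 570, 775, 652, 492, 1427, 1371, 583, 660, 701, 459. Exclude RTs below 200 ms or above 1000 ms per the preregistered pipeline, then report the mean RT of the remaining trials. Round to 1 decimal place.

Excluded: 51, 1371, 1427
Retained (n=10): Σ = 6003
Mean = 6003/10 = 600.3000

600.3 ms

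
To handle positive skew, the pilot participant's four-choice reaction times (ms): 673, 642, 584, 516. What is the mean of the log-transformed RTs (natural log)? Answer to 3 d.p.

ln(RT): 6.5117, 6.4646, 6.3699, 6.2461
Σ ln(RT) = 25.5923
Mean = 25.5923/4 = 6.39809

6.398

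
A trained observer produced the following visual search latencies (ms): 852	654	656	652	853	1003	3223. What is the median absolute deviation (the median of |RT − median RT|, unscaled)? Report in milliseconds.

196 ms

Sorted: 652, 654, 656, 852, 853, 1003, 3223 → median = 852
|x − 852|: 0, 198, 196, 200, 1, 151, 2371
Sorted deviations: 0, 1, 151, 196, 198, 200, 2371 → MAD = 196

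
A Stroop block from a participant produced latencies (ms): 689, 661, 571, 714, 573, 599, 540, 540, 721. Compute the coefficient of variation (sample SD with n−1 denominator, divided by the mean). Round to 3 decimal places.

n = 9, Σ = 5608, M = 623.1111
Σ(x−M)² = 43242.889; s = √(43242.889/8) = 73.5212
CV = 73.5212 / 623.1111 = 0.11799

0.118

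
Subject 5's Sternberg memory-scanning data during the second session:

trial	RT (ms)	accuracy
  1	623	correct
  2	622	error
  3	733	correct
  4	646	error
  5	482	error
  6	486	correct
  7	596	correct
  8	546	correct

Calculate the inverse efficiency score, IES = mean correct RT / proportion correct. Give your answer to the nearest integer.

Correct trials (n=5): 623, 733, 486, 596, 546
Mean correct RT = 2984/5 = 596.8000 ms
Proportion correct = 5/8
IES = 596.8000 / (5/8) = 954.880 ms

955 ms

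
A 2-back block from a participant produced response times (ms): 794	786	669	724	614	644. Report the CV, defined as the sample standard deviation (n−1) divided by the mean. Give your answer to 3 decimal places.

0.106

n = 6, Σ = 4231, M = 705.1667
Σ(x−M)² = 28140.833; s = √(28140.833/5) = 75.0211
CV = 75.0211 / 705.1667 = 0.10639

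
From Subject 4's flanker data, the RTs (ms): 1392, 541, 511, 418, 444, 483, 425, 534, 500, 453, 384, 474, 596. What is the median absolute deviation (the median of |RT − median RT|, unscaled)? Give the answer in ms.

51 ms

Sorted: 384, 418, 425, 444, 453, 474, 483, 500, 511, 534, 541, 596, 1392 → median = 483
|x − 483|: 909, 58, 28, 65, 39, 0, 58, 51, 17, 30, 99, 9, 113
Sorted deviations: 0, 9, 17, 28, 30, 39, 51, 58, 58, 65, 99, 113, 909 → MAD = 51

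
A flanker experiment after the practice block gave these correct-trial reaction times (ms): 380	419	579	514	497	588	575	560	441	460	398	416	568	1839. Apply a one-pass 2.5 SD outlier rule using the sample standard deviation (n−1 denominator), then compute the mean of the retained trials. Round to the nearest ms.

492 ms

n = 14, ΣRT = 8234, M = 588.143
Σ(x−M)² = 1755693.71; s = √(1755693.71/13) = 367.496
Cutoffs: 588.143 ± 2.5·367.496 → [-330.6, 1506.9]
Outside: 1839 → excluded.
Retained (n=13): Σ = 6395, mean = 6395/13 = 491.923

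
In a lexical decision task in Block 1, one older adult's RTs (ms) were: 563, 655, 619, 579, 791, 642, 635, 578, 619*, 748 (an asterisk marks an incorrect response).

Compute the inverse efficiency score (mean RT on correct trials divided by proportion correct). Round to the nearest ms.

717 ms

Correct trials (n=9): 563, 655, 619, 579, 791, 642, 635, 578, 748
Mean correct RT = 5810/9 = 645.5556 ms
Proportion correct = 9/10
IES = 645.5556 / (9/10) = 717.284 ms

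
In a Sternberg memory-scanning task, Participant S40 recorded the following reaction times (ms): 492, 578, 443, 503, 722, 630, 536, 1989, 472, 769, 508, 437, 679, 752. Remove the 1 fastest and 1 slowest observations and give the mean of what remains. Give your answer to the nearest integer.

590 ms

Sorted: 437, 443, 472, 492, 503, 508, 536, 578, 630, 679, 722, 752, 769, 1989
Drop lowest 1 (437) and highest 1 (1989)
Remaining (n=12): Σ = 7084, mean = 7084/12 = 590.333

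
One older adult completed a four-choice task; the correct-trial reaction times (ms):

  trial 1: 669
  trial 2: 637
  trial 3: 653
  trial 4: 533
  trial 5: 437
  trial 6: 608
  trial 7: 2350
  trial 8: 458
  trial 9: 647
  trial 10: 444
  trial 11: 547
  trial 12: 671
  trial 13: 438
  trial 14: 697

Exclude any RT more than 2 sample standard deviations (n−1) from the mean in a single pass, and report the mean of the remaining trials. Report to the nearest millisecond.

572 ms

n = 14, ΣRT = 9789, M = 699.214
Σ(x−M)² = 3054964.36; s = √(3054964.36/13) = 484.765
Cutoffs: 699.214 ± 2·484.765 → [-270.3, 1668.7]
Outside: 2350 → excluded.
Retained (n=13): Σ = 7439, mean = 7439/13 = 572.231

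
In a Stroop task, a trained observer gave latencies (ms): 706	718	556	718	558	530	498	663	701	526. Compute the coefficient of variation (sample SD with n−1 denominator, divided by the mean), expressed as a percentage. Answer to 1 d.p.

n = 10, Σ = 6174, M = 617.4000
Σ(x−M)² = 74706.400; s = √(74706.400/9) = 91.1082
CV = 91.1082 / 617.4000 = 0.14757 = 14.757%

14.8%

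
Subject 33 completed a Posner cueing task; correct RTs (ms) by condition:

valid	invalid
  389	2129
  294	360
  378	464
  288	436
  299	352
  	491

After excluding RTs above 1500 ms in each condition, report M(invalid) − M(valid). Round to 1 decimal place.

invalid: exclude 2129
M(valid) = 1648/5 = 329.600
M(invalid) = 2103/5 = 420.600
Difference = 420.600 − 329.600 = 91.000 ms

91.0 ms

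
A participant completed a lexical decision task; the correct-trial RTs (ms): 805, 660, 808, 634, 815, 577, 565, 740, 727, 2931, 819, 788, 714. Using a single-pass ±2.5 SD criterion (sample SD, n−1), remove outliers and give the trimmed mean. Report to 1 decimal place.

721.0 ms

n = 13, ΣRT = 11583, M = 891.000
Σ(x−M)² = 4602762.00; s = √(4602762.00/12) = 619.325
Cutoffs: 891.000 ± 2.5·619.325 → [-657.3, 2439.3]
Outside: 2931 → excluded.
Retained (n=12): Σ = 8652, mean = 8652/12 = 721.000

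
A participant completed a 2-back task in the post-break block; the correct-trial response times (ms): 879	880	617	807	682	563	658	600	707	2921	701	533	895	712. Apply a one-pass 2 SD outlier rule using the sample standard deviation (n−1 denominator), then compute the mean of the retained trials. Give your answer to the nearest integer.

710 ms

n = 14, ΣRT = 12155, M = 868.214
Σ(x−M)² = 4716440.36; s = √(4716440.36/13) = 602.331
Cutoffs: 868.214 ± 2·602.331 → [-336.4, 2072.9]
Outside: 2921 → excluded.
Retained (n=13): Σ = 9234, mean = 9234/13 = 710.308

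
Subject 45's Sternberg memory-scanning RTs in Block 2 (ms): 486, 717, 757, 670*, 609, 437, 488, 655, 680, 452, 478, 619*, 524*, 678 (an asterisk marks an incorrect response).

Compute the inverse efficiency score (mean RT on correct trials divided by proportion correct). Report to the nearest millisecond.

Correct trials (n=11): 486, 717, 757, 609, 437, 488, 655, 680, 452, 478, 678
Mean correct RT = 6437/11 = 585.1818 ms
Proportion correct = 11/14
IES = 585.1818 / (11/14) = 744.777 ms

745 ms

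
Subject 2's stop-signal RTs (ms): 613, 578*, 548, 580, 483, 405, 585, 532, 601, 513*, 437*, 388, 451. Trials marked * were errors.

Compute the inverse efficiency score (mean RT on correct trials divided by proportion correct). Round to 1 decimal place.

674.2 ms

Correct trials (n=10): 613, 548, 580, 483, 405, 585, 532, 601, 388, 451
Mean correct RT = 5186/10 = 518.6000 ms
Proportion correct = 10/13
IES = 518.6000 / (10/13) = 674.180 ms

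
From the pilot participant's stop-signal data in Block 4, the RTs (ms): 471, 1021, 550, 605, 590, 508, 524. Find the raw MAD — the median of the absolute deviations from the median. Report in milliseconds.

42 ms

Sorted: 471, 508, 524, 550, 590, 605, 1021 → median = 550
|x − 550|: 79, 471, 0, 55, 40, 42, 26
Sorted deviations: 0, 26, 40, 42, 55, 79, 471 → MAD = 42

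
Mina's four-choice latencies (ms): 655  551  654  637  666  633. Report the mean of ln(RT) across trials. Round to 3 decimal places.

ln(RT): 6.4846, 6.3117, 6.4831, 6.4568, 6.5013, 6.4505
Σ ln(RT) = 38.6880
Mean = 38.6880/6 = 6.44800

6.448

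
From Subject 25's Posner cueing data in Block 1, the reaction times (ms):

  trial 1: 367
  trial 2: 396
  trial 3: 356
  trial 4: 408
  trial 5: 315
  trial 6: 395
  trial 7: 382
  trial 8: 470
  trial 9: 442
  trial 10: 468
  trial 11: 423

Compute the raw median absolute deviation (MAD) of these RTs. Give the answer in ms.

Sorted: 315, 356, 367, 382, 395, 396, 408, 423, 442, 468, 470 → median = 396
|x − 396|: 29, 0, 40, 12, 81, 1, 14, 74, 46, 72, 27
Sorted deviations: 0, 1, 12, 14, 27, 29, 40, 46, 72, 74, 81 → MAD = 29

29 ms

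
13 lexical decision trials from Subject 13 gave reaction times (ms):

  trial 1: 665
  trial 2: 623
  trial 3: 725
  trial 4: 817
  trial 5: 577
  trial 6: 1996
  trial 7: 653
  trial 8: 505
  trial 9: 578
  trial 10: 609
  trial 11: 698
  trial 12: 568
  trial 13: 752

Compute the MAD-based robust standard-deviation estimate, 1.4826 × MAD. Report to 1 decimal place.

Sorted: 505, 568, 577, 578, 609, 623, 653, 665, 698, 725, 752, 817, 1996 → median = 653
|x − 653| sorted: 0, 12, 30, 44, 45, 72, 75, 76, 85, 99, 148, 164, 1343 → MAD = 75
Robust SD ≈ 1.4826 × 75 = 111.195

111.2 ms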